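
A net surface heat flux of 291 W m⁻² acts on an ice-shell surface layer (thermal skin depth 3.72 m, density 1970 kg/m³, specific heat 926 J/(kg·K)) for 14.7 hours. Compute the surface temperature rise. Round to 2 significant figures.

2.3 K

Areal heat capacity C = ρ c_p D = 1970 × 926 × 3.72 = 6.79×10^6 J/(m^2 K).
Net heat input Q = F Δt = 291 × (14.7 hours × 3600 s/hour) = 1.54×10^7 J/m².
ΔT = Q / C = 1.54×10^7 / 6.79×10^6 = 2.27 K.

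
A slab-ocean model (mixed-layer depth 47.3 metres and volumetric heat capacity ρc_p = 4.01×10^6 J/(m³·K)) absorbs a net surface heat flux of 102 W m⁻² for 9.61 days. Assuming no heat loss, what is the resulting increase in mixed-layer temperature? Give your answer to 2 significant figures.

0.45 K

Areal heat capacity C = ρc_p × D = 4.01×10^6 × 47.3 = 1.90×10^8 J/(m^2 K).
Net heat input Q = F Δt = 102 × (9.61 days × 86400 s/day) = 8.47×10^7 J/m².
ΔT = Q / C = 8.47×10^7 / 1.90×10^8 = 0.447 K.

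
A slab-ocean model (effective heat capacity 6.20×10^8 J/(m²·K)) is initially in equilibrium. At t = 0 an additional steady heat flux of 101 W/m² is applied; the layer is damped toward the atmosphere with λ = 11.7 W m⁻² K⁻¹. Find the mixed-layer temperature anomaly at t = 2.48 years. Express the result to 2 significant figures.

6.7 K

Areal heat capacity C = 6.20×10^8 J/(m²·K) (given).
τ = C / λ = 6.20×10^8 / 11.7 = 5.30×10^7 s.
Equilibrium anomaly ΔT_eq = F / λ = 101 / 11.7 = 8.63 K.
t = 2.48 years = 7.83×10^7 s, so t/τ = 1.48.
ΔT(t) = ΔT_eq (1 − e^(−t/τ)) = 8.63 × (1 − e^−1.48) = 6.66 K.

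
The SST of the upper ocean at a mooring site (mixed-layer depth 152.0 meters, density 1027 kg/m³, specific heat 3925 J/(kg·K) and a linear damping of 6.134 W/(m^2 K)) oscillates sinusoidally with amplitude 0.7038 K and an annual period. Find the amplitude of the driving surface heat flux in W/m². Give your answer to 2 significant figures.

Areal heat capacity C = ρ c_p D = 1027 × 3925 × 152.0 = 6.13×10^8 J/(m²·K).
ω = 2π / 3.15×10^7 s = 1.99×10^-7 s⁻¹.
√((Cω)² + λ²) = √((122)² + 6.134²) = 122 W/(m²·K).
F₀ = A × √((Cω)²+λ²) = 0.7038 × 122 = 86.0 W/m².

86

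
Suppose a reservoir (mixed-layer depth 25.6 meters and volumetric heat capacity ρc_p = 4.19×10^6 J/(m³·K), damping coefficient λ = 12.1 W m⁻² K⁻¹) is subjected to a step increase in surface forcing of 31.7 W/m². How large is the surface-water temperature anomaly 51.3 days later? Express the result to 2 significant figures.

Areal heat capacity C = ρc_p × D = 4.19×10^6 × 25.6 = 1.07×10^8 J/(m²·K).
τ = C / λ = 1.07×10^8 / 12.1 = 8.86×10^6 s.
Equilibrium anomaly ΔT_eq = F / λ = 31.7 / 12.1 = 2.62 K.
t = 51.3 days = 4.43×10^6 s, so t/τ = 0.500.
ΔT(t) = ΔT_eq (1 − e^(−t/τ)) = 2.62 × (1 − e^−0.500) = 1.03 K.

1.0 K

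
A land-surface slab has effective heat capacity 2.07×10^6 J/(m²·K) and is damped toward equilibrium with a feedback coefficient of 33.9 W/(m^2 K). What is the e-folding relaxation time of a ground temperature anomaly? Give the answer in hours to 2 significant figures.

Areal heat capacity C = 2.07×10^6 J/(m²·K) (given).
Relaxation time τ = C / λ = 2.07×10^6 / 33.9 = 61100 s.
In hours: 61100 s / (3600 s/hour) = 17.0 hours.

17 hours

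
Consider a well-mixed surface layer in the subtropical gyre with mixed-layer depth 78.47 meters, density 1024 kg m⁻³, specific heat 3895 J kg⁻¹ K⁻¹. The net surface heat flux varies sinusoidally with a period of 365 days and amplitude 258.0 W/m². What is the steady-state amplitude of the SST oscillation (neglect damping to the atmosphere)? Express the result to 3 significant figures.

Areal heat capacity C = ρ c_p D = 1024 × 3895 × 78.47 = 3.13×10^8 J/(m^2 K).
Angular frequency ω = 2π / T = 2π / 3.15×10^7 s = 1.99×10^-7 s⁻¹.
Cω = 3.13×10^8 × 1.99×10^-7 = 62.4 W/(m²·K).
Amplitude A = F₀ / (Cω) = 258.0 / 62.4 = 4.14 K.

4.14 K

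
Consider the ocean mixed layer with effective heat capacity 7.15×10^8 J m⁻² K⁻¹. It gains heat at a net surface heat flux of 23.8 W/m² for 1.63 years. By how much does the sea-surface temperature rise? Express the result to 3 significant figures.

1.71 K

Areal heat capacity C = 7.15×10^8 J m⁻² K⁻¹ (given).
Net heat input Q = F Δt = 23.8 × (1.63 years × 3.156×10^7 s/year) = 1.22×10^9 J/m².
ΔT = Q / C = 1.22×10^9 / 7.15×10^8 = 1.71 K.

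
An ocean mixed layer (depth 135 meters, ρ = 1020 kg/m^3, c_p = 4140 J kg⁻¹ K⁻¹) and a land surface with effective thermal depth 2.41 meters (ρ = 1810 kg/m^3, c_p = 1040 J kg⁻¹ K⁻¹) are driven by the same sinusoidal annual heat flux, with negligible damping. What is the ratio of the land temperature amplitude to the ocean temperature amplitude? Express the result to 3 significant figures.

C_ocean = 1020 × 4140 × 135 = 5.70×10^8 J/(m²·K).
C_land = 1810 × 1040 × 2.41 = 4.54×10^6 J/(m²·K).
Undamped amplitude ∝ 1/C, so A_land/A_ocean = C_ocean/C_land = 126.

126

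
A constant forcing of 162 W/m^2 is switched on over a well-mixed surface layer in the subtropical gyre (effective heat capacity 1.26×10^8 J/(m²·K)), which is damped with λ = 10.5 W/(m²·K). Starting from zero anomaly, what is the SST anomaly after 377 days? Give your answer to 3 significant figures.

14.4 K

Areal heat capacity C = 1.26×10^8 J/(m²·K) (given).
τ = C / λ = 1.26×10^8 / 10.5 = 1.20×10^7 s.
Equilibrium anomaly ΔT_eq = F / λ = 162 / 10.5 = 15.4 K.
t = 377 days = 3.26×10^7 s, so t/τ = 2.71.
ΔT(t) = ΔT_eq (1 − e^(−t/τ)) = 15.4 × (1 − e^−2.71) = 14.4 K.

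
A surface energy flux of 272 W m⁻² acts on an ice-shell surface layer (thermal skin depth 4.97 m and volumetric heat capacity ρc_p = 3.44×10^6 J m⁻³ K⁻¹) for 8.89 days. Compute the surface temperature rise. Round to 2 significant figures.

12 K

Areal heat capacity C = ρc_p × D = 3.44×10^6 × 4.97 = 1.71×10^7 J/(m²·K).
Net heat input Q = F Δt = 272 × (8.89 days × 86400 s/day) = 2.09×10^8 J/m².
ΔT = Q / C = 2.09×10^8 / 1.71×10^7 = 12.2 K.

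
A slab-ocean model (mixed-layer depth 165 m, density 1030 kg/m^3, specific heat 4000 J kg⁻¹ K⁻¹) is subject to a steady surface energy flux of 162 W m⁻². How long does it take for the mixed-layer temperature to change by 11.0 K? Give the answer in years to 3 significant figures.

1.46 years

Areal heat capacity C = ρ c_p D = 1030 × 4000 × 165 = 6.80×10^8 J/(m²·K).
Time required: Δt = C ΔT / F = 6.80×10^8 × 11.0 / 162 = 4.62×10^7 s.
In years: 4.62×10^7 s / (3.156×10^7 s/year) = 1.46 years.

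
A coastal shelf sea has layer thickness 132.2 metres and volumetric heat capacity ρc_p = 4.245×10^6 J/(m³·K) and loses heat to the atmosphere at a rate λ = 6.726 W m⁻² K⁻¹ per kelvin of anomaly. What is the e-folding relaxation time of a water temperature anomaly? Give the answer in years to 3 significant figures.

2.64 years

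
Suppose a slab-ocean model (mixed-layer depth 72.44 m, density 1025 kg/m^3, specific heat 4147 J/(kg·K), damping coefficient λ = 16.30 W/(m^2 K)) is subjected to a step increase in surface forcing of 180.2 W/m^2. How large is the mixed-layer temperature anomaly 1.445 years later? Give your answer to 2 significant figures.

Areal heat capacity C = ρ c_p D = 1025 × 4147 × 72.44 = 3.08×10^8 J/(m^2 K).
τ = C / λ = 3.08×10^8 / 16.30 = 1.89×10^7 s.
Equilibrium anomaly ΔT_eq = F / λ = 180.2 / 16.30 = 11.1 K.
t = 1.445 years = 4.56×10^7 s, so t/τ = 2.41.
ΔT(t) = ΔT_eq (1 − e^(−t/τ)) = 11.1 × (1 − e^−2.41) = 10.1 K.

10 K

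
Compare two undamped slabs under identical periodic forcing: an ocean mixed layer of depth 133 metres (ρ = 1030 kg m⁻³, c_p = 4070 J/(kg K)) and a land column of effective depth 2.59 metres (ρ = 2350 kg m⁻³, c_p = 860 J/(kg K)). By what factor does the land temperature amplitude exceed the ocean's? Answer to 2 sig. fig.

110

C_ocean = 1030 × 4070 × 133 = 5.58×10^8 J/(m²·K).
C_land = 2350 × 860 × 2.59 = 5.23×10^6 J/(m²·K).
Undamped amplitude ∝ 1/C, so A_land/A_ocean = C_ocean/C_land = 107.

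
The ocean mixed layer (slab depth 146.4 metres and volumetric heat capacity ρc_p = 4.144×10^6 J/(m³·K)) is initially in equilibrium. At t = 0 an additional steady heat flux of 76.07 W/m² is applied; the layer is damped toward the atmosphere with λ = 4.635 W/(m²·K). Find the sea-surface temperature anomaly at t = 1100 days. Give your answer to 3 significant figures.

8.47 K

Areal heat capacity C = ρc_p × D = 4.144×10^6 × 146.4 = 6.07×10^8 J/(m²·K).
τ = C / λ = 6.07×10^8 / 4.635 = 1.31×10^8 s.
Equilibrium anomaly ΔT_eq = F / λ = 76.07 / 4.635 = 16.4 K.
t = 1100 days = 9.50×10^7 s, so t/τ = 0.726.
ΔT(t) = ΔT_eq (1 − e^(−t/τ)) = 16.4 × (1 − e^−0.726) = 8.47 K.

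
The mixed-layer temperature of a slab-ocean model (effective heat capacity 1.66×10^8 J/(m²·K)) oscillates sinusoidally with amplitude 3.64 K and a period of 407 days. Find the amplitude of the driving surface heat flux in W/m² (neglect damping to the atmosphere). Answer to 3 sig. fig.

Areal heat capacity C = 1.66×10^8 J/(m²·K) (given).
ω = 2π / 3.52×10^7 s = 1.79×10^-7 s⁻¹.
Cω = 1.66×10^8 × 1.79×10^-7 = 29.7 W/(m²·K).
F₀ = A × Cω = 3.64 × 29.7 = 108 W/m².

108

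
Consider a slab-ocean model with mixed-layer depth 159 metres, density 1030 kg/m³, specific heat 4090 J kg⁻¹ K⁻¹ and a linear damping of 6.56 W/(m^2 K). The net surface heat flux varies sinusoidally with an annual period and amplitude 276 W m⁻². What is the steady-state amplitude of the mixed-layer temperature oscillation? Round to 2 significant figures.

Areal heat capacity C = ρ c_p D = 1030 × 4090 × 159 = 6.70×10^8 J/(m^2 K).
Angular frequency ω = 2π / T = 2π / 3.15×10^7 s = 1.99×10^-7 s⁻¹.
√((Cω)² + λ²) = √((133)² + 6.56²) = 134 W/(m²·K).
Amplitude A = F₀ / √((Cω)²+λ²) = 276 / 134 = 2.07 K.

2.1 K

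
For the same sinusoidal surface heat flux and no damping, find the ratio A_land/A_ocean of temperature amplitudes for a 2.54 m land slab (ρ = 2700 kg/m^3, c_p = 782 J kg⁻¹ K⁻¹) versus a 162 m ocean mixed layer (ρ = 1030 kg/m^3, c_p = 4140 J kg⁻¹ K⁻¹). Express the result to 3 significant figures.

C_ocean = 1030 × 4140 × 162 = 6.91×10^8 J/(m²·K).
C_land = 2700 × 782 × 2.54 = 5.36×10^6 J/(m²·K).
Undamped amplitude ∝ 1/C, so A_land/A_ocean = C_ocean/C_land = 129.

129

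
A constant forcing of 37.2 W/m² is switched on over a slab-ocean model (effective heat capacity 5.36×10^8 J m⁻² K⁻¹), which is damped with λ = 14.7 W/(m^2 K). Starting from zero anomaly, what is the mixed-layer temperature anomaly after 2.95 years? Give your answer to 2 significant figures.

2.3 K

Areal heat capacity C = 5.36×10^8 J m⁻² K⁻¹ (given).
τ = C / λ = 5.36×10^8 / 14.7 = 3.65×10^7 s.
Equilibrium anomaly ΔT_eq = F / λ = 37.2 / 14.7 = 2.53 K.
t = 2.95 years = 9.31×10^7 s, so t/τ = 2.55.
ΔT(t) = ΔT_eq (1 − e^(−t/τ)) = 2.53 × (1 − e^−2.55) = 2.33 K.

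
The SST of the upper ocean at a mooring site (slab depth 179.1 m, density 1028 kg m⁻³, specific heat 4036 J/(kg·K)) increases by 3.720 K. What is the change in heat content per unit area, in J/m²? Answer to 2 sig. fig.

2.8×10^9

Areal heat capacity C = ρ c_p D = 1028 × 4036 × 179.1 = 7.43×10^8 J m⁻² K⁻¹.
ΔQ = C ΔT = 7.43×10^8 × 3.720 = 2.76×10^9 J/m².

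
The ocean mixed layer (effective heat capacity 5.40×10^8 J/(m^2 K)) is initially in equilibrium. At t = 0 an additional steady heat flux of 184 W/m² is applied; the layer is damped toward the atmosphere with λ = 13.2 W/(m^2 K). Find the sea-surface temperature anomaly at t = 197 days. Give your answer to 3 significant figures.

Areal heat capacity C = 5.40×10^8 J/(m^2 K) (given).
τ = C / λ = 5.40×10^8 / 13.2 = 4.09×10^7 s.
Equilibrium anomaly ΔT_eq = F / λ = 184 / 13.2 = 13.9 K.
t = 197 days = 1.70×10^7 s, so t/τ = 0.416.
ΔT(t) = ΔT_eq (1 − e^(−t/τ)) = 13.9 × (1 − e^−0.416) = 4.74 K.

4.74 K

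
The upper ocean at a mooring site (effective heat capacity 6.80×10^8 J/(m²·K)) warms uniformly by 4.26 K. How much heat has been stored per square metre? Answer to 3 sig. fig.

2.90×10^9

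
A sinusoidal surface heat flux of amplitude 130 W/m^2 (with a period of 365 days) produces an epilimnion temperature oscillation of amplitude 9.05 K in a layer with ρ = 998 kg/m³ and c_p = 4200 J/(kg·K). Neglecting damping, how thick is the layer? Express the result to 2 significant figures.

17 m

ω = 2π / 3.15×10^7 s = 1.99×10^-7 s⁻¹.
Required C = F₀ / (A ω) = 130 / (9.05 × 1.99×10^-7) = 7.21×10^7 J/(m²·K).
D = C / (ρ c_p) = 7.21×10^7 / (998 × 4200) = 17.2 m.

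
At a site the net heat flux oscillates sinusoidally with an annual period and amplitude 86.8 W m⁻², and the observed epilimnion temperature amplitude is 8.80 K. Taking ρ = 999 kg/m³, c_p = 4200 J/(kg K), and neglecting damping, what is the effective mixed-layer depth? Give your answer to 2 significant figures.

ω = 2π / 3.15×10^7 s = 1.99×10^-7 s⁻¹.
Required C = F₀ / (A ω) = 86.8 / (8.80 × 1.99×10^-7) = 4.95×10^7 J/(m²·K).
D = C / (ρ c_p) = 4.95×10^7 / (999 × 4200) = 11.8 m.

12 m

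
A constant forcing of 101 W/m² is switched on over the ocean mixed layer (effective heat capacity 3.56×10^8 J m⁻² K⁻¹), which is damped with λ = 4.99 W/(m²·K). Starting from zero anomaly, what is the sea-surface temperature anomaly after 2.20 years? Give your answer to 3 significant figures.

Areal heat capacity C = 3.56×10^8 J m⁻² K⁻¹ (given).
τ = C / λ = 3.56×10^8 / 4.99 = 7.13×10^7 s.
Equilibrium anomaly ΔT_eq = F / λ = 101 / 4.99 = 20.2 K.
t = 2.20 years = 6.94×10^7 s, so t/τ = 0.973.
ΔT(t) = ΔT_eq (1 − e^(−t/τ)) = 20.2 × (1 − e^−0.973) = 12.6 K.

12.6 K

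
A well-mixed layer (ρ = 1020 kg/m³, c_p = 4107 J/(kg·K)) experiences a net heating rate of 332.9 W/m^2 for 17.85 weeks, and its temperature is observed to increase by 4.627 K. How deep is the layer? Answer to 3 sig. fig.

185 m

Heat input Q = F Δt = 332.9 × 1.08×10^7 s = 3.59×10^9 J/m².
Required areal heat capacity C = Q / ΔT = 7.77×10^8 J/(m²·K).
Depth D = C / (ρ c_p) = 7.77×10^8 / (1020 × 4107) = 185 m.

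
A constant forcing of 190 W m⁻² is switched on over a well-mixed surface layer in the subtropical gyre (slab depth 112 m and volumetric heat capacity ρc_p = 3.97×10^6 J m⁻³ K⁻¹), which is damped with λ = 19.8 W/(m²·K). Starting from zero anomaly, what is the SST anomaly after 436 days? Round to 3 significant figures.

Areal heat capacity C = ρc_p × D = 3.97×10^6 × 112 = 4.45×10^8 J m⁻² K⁻¹.
τ = C / λ = 4.45×10^8 / 19.8 = 2.25×10^7 s.
Equilibrium anomaly ΔT_eq = F / λ = 190 / 19.8 = 9.60 K.
t = 436 days = 3.77×10^7 s, so t/τ = 1.68.
ΔT(t) = ΔT_eq (1 − e^(−t/τ)) = 9.60 × (1 − e^−1.68) = 7.80 K.

7.80 K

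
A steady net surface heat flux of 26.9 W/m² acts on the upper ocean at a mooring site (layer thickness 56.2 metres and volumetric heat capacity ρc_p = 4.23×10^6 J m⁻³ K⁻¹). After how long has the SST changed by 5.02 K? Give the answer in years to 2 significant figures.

Areal heat capacity C = ρc_p × D = 4.23×10^6 × 56.2 = 2.38×10^8 J m⁻² K⁻¹.
Time required: Δt = C ΔT / F = 2.38×10^8 × 5.02 / 26.9 = 4.44×10^7 s.
In years: 4.44×10^7 s / (3.156×10^7 s/year) = 1.41 years.

1.4 years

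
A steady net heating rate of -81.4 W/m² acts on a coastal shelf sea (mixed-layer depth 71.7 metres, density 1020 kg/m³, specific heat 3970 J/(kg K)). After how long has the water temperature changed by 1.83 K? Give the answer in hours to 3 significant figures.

Areal heat capacity C = ρ c_p D = 1020 × 3970 × 71.7 = 2.90×10^8 J/(m^2 K).
Time required: Δt = C ΔT / F = 2.90×10^8 × -1.83 / -81.4 = 6.53×10^6 s.
In hours: 6.53×10^6 s / (3600 s/hour) = 1810 hours.

1810 hours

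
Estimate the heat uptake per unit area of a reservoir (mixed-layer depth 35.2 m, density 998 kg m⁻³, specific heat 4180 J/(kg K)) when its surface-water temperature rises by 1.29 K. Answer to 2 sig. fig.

Areal heat capacity C = ρ c_p D = 998 × 4180 × 35.2 = 1.47×10^8 J/(m^2 K).
ΔQ = C ΔT = 1.47×10^8 × 1.29 = 1.89×10^8 J/m².

1.9×10^8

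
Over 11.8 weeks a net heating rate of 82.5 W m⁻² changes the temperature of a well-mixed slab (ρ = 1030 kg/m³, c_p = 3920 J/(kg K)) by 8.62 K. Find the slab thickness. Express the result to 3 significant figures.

Heat input Q = F Δt = 82.5 × 7.14×10^6 s = 5.89×10^8 J/m².
Required areal heat capacity C = Q / ΔT = 6.83×10^7 J/(m²·K).
Depth D = C / (ρ c_p) = 6.83×10^7 / (1030 × 3920) = 16.9 m.

16.9 m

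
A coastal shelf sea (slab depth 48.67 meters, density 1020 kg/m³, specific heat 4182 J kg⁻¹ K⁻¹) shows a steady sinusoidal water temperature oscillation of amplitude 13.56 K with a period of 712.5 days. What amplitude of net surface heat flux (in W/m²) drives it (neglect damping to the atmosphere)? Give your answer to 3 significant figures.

287

Areal heat capacity C = ρ c_p D = 1020 × 4182 × 48.67 = 2.08×10^8 J/(m²·K).
ω = 2π / 6.16×10^7 s = 1.02×10^-7 s⁻¹.
Cω = 2.08×10^8 × 1.02×10^-7 = 21.2 W/(m²·K).
F₀ = A × Cω = 13.56 × 21.2 = 287 W/m².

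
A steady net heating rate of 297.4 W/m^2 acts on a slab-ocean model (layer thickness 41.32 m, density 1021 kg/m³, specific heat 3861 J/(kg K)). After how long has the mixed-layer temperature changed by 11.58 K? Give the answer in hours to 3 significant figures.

Areal heat capacity C = ρ c_p D = 1021 × 3861 × 41.32 = 1.63×10^8 J/(m²·K).
Time required: Δt = C ΔT / F = 1.63×10^8 × 11.58 / 297.4 = 6.34×10^6 s.
In hours: 6.34×10^6 s / (3600 s/hour) = 1760 hours.

1760 hours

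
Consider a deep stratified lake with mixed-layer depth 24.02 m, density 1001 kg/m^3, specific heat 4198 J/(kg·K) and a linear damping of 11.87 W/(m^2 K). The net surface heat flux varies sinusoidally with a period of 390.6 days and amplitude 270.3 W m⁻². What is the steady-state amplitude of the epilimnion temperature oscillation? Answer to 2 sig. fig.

12 K

Areal heat capacity C = ρ c_p D = 1001 × 4198 × 24.02 = 1.01×10^8 J/(m²·K).
Angular frequency ω = 2π / T = 2π / 3.37×10^7 s = 1.86×10^-7 s⁻¹.
√((Cω)² + λ²) = √((18.8)² + 11.87²) = 22.2 W/(m²·K).
Amplitude A = F₀ / √((Cω)²+λ²) = 270.3 / 22.2 = 12.2 K.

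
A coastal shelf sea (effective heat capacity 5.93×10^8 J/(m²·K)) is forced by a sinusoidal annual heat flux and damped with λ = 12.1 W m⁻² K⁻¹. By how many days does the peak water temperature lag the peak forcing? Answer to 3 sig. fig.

85.3 days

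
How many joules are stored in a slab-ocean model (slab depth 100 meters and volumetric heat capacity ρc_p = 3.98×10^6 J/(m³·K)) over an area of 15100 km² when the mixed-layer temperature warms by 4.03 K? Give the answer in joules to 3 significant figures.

Areal heat capacity C = ρc_p × D = 3.98×10^6 × 100 = 3.98×10^8 J/(m²·K).
Heat per unit area: q = C ΔT = 3.98×10^8 × 4.03 = 1.60×10^9 J/m².
Total heat: Q = q × A = 1.60×10^9 × (15100 × 10⁶ m²) = 2.42×10^19 J.

2.42×10^19 J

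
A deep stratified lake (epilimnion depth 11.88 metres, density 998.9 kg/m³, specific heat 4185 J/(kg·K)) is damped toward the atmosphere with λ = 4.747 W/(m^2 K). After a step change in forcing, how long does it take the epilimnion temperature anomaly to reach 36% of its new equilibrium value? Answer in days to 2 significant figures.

Areal heat capacity C = ρ c_p D = 998.9 × 4185 × 11.88 = 4.97×10^7 J/(m^2 K).
τ = C / λ = 4.97×10^7 / 4.747 = 1.05×10^7 s.
Fraction reached: 1 − e^(−t/τ) = 0.36 ⇒ t = −τ ln(1 − 0.36) = τ × 0.446.
t = 4.67×10^6 s = 54.0 days.

54 days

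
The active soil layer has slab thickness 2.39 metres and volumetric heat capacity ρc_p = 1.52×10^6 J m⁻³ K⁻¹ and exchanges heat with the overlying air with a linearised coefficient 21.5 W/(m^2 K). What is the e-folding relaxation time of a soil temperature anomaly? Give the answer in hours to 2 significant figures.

47 hours

Areal heat capacity C = ρc_p × D = 1.52×10^6 × 2.39 = 3.63×10^6 J m⁻² K⁻¹.
Relaxation time τ = C / λ = 3.63×10^6 / 21.5 = 1.69×10^5 s.
In hours: 1.69×10^5 s / (3600 s/hour) = 46.9 hours.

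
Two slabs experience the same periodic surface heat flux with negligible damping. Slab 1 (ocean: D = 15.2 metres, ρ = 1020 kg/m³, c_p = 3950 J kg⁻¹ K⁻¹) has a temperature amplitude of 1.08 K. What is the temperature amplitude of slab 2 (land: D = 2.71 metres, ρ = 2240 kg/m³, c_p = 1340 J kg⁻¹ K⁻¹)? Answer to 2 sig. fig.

8.1 K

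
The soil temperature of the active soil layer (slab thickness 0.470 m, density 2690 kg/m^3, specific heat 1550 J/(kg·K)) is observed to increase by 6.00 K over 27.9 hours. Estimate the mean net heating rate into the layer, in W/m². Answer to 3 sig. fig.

117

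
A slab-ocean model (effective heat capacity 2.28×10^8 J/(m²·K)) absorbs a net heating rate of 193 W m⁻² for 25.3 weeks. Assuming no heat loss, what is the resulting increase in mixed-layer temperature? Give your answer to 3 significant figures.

Areal heat capacity C = 2.28×10^8 J/(m²·K) (given).
Net heat input Q = F Δt = 193 × (25.3 weeks × 6.048×10^5 s/week) = 2.95×10^9 J/m².
ΔT = Q / C = 2.95×10^9 / 2.28×10^8 = 13.0 K.

13.0 K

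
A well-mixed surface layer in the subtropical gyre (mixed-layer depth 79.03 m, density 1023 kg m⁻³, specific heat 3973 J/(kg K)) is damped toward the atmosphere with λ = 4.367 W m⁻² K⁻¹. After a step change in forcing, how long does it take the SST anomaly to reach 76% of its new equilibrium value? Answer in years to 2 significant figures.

Areal heat capacity C = ρ c_p D = 1023 × 3973 × 79.03 = 3.21×10^8 J/(m^2 K).
τ = C / λ = 3.21×10^8 / 4.367 = 7.36×10^7 s.
Fraction reached: 1 − e^(−t/τ) = 0.76 ⇒ t = −τ ln(1 − 0.76) = τ × 1.43.
t = 1.05×10^8 s = 3.33 years.

3.3 years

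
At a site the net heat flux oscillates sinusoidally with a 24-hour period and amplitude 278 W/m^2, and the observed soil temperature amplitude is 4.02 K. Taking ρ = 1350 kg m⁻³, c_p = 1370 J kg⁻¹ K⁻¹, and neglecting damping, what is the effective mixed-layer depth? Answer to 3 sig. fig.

0.514 m

ω = 2π / 86400 s = 7.27×10^-5 s⁻¹.
Required C = F₀ / (A ω) = 278 / (4.02 × 7.27×10^-5) = 9.51×10^5 J/(m²·K).
D = C / (ρ c_p) = 9.51×10^5 / (1350 × 1370) = 0.514 m.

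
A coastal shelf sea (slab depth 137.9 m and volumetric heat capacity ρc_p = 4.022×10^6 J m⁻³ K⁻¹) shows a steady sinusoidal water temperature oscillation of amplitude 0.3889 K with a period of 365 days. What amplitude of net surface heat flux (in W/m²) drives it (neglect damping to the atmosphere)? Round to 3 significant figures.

43.0

Areal heat capacity C = ρc_p × D = 4.022×10^6 × 137.9 = 5.55×10^8 J/(m^2 K).
ω = 2π / 3.15×10^7 s = 1.99×10^-7 s⁻¹.
Cω = 5.55×10^8 × 1.99×10^-7 = 111 W/(m²·K).
F₀ = A × Cω = 0.3889 × 111 = 43.0 W/m².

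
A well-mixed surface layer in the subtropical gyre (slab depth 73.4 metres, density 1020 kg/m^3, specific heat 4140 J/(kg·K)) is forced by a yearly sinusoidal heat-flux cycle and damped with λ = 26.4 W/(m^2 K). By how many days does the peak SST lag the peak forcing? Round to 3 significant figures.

67.8 days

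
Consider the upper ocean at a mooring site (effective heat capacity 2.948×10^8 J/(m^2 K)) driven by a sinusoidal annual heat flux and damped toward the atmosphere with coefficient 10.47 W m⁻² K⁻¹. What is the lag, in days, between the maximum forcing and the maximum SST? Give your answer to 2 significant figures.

Areal heat capacity C = 2.948×10^8 J/(m^2 K) (given).
ω = 2π / 3.15×10^7 s = 1.99×10^-7 s⁻¹.
Phase lag φ = arctan(Cω/λ) = arctan(58.7/10.47) = 1.39 rad.
Time lag = φ / ω = 1.39 / 1.99×10^-7 = 7.00×10^6 s = 81.0 days.

81 days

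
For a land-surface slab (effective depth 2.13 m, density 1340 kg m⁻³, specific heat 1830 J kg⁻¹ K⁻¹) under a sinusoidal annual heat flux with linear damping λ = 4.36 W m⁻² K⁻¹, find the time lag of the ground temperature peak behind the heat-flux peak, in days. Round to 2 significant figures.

Areal heat capacity C = ρ c_p D = 1340 × 1830 × 2.13 = 5.22×10^6 J/(m^2 K).
ω = 2π / 3.15×10^7 s = 1.99×10^-7 s⁻¹.
Phase lag φ = arctan(Cω/λ) = arctan(1.04/4.36) = 0.234 rad.
Time lag = φ / ω = 0.234 / 1.99×10^-7 = 1.18×10^6 s = 13.6 days.

14 days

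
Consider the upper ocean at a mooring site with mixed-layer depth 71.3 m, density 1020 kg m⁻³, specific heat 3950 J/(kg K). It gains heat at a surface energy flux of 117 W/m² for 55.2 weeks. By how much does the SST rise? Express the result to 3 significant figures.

13.6 K

Areal heat capacity C = ρ c_p D = 1020 × 3950 × 71.3 = 2.87×10^8 J m⁻² K⁻¹.
Net heat input Q = F Δt = 117 × (55.2 weeks × 6.048×10^5 s/week) = 3.91×10^9 J/m².
ΔT = Q / C = 3.91×10^9 / 2.87×10^8 = 13.6 K.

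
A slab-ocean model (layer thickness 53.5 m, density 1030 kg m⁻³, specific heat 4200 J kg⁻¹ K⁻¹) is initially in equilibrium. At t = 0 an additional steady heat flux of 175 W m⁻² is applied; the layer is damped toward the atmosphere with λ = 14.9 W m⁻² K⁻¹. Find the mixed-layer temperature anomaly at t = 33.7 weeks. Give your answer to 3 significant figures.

8.58 K

Areal heat capacity C = ρ c_p D = 1030 × 4200 × 53.5 = 2.31×10^8 J m⁻² K⁻¹.
τ = C / λ = 2.31×10^8 / 14.9 = 1.55×10^7 s.
Equilibrium anomaly ΔT_eq = F / λ = 175 / 14.9 = 11.7 K.
t = 33.7 weeks = 2.04×10^7 s, so t/τ = 1.31.
ΔT(t) = ΔT_eq (1 − e^(−t/τ)) = 11.7 × (1 − e^−1.31) = 8.58 K.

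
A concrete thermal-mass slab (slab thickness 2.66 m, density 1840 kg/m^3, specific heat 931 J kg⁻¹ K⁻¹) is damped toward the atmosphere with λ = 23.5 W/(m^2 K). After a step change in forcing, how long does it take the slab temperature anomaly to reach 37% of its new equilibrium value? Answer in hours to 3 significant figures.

24.9 hours

Areal heat capacity C = ρ c_p D = 1840 × 931 × 2.66 = 4.56×10^6 J/(m^2 K).
τ = C / λ = 4.56×10^6 / 23.5 = 1.94×10^5 s.
Fraction reached: 1 − e^(−t/τ) = 0.37 ⇒ t = −τ ln(1 − 0.37) = τ × 0.462.
t = 89600 s = 24.9 hours.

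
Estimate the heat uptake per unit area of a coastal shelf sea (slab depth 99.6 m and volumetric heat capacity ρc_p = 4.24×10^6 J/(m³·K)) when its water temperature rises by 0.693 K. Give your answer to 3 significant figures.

2.93×10^8

Areal heat capacity C = ρc_p × D = 4.24×10^6 × 99.6 = 4.22×10^8 J/(m²·K).
ΔQ = C ΔT = 4.22×10^8 × 0.693 = 2.93×10^8 J/m².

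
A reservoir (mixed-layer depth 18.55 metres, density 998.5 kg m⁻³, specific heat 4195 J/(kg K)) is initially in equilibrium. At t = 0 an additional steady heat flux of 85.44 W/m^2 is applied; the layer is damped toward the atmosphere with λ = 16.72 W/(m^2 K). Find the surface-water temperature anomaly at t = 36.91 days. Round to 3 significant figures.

Areal heat capacity C = ρ c_p D = 998.5 × 4195 × 18.55 = 7.77×10^7 J/(m²·K).
τ = C / λ = 7.77×10^7 / 16.72 = 4.65×10^6 s.
Equilibrium anomaly ΔT_eq = F / λ = 85.44 / 16.72 = 5.11 K.
t = 36.91 days = 3.19×10^6 s, so t/τ = 0.686.
ΔT(t) = ΔT_eq (1 − e^(−t/τ)) = 5.11 × (1 − e^−0.686) = 2.54 K.

2.54 K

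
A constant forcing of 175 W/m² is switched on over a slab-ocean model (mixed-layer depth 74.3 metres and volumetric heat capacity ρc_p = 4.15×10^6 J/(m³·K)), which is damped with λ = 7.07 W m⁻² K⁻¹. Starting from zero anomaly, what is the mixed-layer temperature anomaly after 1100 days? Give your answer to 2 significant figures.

Areal heat capacity C = ρc_p × D = 4.15×10^6 × 74.3 = 3.08×10^8 J/(m²·K).
τ = C / λ = 3.08×10^8 / 7.07 = 4.36×10^7 s.
Equilibrium anomaly ΔT_eq = F / λ = 175 / 7.07 = 24.8 K.
t = 1100 days = 9.50×10^7 s, so t/τ = 2.18.
ΔT(t) = ΔT_eq (1 − e^(−t/τ)) = 24.8 × (1 − e^−2.18) = 22.0 K.

22 K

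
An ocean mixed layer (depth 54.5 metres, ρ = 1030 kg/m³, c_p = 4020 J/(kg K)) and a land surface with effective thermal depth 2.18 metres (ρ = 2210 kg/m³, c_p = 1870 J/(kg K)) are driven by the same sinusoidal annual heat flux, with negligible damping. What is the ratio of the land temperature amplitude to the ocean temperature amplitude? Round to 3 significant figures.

C_ocean = 1030 × 4020 × 54.5 = 2.26×10^8 J/(m²·K).
C_land = 2210 × 1870 × 2.18 = 9.01×10^6 J/(m²·K).
Undamped amplitude ∝ 1/C, so A_land/A_ocean = C_ocean/C_land = 25.0.

25.0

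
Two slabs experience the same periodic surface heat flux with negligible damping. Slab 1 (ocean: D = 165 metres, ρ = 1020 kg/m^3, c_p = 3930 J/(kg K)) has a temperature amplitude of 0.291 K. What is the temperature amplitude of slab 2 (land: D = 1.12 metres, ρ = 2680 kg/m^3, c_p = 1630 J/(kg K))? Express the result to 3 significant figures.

C_ocean = 6.61×10^8 J/(m²·K); C_land = 4.89×10^6 J/(m²·K).
A ∝ 1/C ⇒ A_land = A_ocean × C_ocean/C_land = 0.291 × 135 = 39.3 K.

39.3 K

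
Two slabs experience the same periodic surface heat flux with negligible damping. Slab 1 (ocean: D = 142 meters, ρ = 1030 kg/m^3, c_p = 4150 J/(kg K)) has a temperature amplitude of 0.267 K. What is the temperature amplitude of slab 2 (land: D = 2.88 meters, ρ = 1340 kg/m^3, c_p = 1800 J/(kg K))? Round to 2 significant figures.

23 K

C_ocean = 6.07×10^8 J/(m²·K); C_land = 6.95×10^6 J/(m²·K).
A ∝ 1/C ⇒ A_land = A_ocean × C_ocean/C_land = 0.267 × 87.4 = 23.3 K.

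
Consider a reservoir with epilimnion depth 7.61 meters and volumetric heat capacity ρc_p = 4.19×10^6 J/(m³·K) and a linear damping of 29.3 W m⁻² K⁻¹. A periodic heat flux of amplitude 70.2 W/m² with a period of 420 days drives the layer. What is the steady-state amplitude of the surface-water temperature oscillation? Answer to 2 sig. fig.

Areal heat capacity C = ρc_p × D = 4.19×10^6 × 7.61 = 3.19×10^7 J m⁻² K⁻¹.
Angular frequency ω = 2π / T = 2π / 3.63×10^7 s = 1.73×10^-7 s⁻¹.
√((Cω)² + λ²) = √((5.52)² + 29.3²) = 29.8 W/(m²·K).
Amplitude A = F₀ / √((Cω)²+λ²) = 70.2 / 29.8 = 2.35 K.

2.4 K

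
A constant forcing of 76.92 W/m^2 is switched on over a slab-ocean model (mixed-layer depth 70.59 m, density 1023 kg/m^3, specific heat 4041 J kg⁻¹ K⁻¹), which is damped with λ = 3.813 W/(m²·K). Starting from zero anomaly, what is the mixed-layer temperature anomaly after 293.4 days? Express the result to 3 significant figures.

Areal heat capacity C = ρ c_p D = 1023 × 4041 × 70.59 = 2.92×10^8 J/(m^2 K).
τ = C / λ = 2.92×10^8 / 3.813 = 7.65×10^7 s.
Equilibrium anomaly ΔT_eq = F / λ = 76.92 / 3.813 = 20.2 K.
t = 293.4 days = 2.53×10^7 s, so t/τ = 0.331.
ΔT(t) = ΔT_eq (1 − e^(−t/τ)) = 20.2 × (1 − e^−0.331) = 5.69 K.

5.69 K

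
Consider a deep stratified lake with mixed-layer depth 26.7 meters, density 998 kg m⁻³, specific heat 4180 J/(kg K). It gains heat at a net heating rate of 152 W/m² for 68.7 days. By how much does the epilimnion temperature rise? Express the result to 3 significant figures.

8.10 K

Areal heat capacity C = ρ c_p D = 998 × 4180 × 26.7 = 1.11×10^8 J/(m²·K).
Net heat input Q = F Δt = 152 × (68.7 days × 86400 s/day) = 9.02×10^8 J/m².
ΔT = Q / C = 9.02×10^8 / 1.11×10^8 = 8.10 K.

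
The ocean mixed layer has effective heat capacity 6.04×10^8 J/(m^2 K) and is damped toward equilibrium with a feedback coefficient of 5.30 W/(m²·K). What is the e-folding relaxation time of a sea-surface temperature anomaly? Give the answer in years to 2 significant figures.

Areal heat capacity C = 6.04×10^8 J/(m^2 K) (given).
Relaxation time τ = C / λ = 6.04×10^8 / 5.30 = 1.14×10^8 s.
In years: 1.14×10^8 s / (3.156×10^7 s/year) = 3.61 years.

3.6 years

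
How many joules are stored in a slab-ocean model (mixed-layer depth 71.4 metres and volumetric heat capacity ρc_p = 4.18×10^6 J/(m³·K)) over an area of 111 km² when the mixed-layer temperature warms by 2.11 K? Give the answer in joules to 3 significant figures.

Areal heat capacity C = ρc_p × D = 4.18×10^6 × 71.4 = 2.98×10^8 J m⁻² K⁻¹.
Heat per unit area: q = C ΔT = 2.98×10^8 × 2.11 = 6.30×10^8 J/m².
Total heat: Q = q × A = 6.30×10^8 × (111 × 10⁶ m²) = 6.99×10^16 J.

6.99×10^16 J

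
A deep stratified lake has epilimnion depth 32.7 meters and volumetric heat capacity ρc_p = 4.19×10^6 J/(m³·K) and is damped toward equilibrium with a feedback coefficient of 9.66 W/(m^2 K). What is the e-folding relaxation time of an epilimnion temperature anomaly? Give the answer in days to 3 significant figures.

164 days

Areal heat capacity C = ρc_p × D = 4.19×10^6 × 32.7 = 1.37×10^8 J/(m²·K).
Relaxation time τ = C / λ = 1.37×10^8 / 9.66 = 1.42×10^7 s.
In days: 1.42×10^7 s / (86400 s/day) = 164 days.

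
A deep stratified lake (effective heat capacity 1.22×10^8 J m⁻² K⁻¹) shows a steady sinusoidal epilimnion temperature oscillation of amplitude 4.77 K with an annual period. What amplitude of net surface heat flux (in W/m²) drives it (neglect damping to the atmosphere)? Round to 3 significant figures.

Areal heat capacity C = 1.22×10^8 J m⁻² K⁻¹ (given).
ω = 2π / 3.15×10^7 s = 1.99×10^-7 s⁻¹.
Cω = 1.22×10^8 × 1.99×10^-7 = 24.3 W/(m²·K).
F₀ = A × Cω = 4.77 × 24.3 = 116 W/m².

116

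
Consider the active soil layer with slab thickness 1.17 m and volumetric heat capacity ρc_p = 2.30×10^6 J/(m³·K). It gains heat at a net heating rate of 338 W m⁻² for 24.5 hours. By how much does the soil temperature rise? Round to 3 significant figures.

11.1 K

Areal heat capacity C = ρc_p × D = 2.30×10^6 × 1.17 = 2.69×10^6 J/(m²·K).
Net heat input Q = F Δt = 338 × (24.5 hours × 3600 s/hour) = 2.98×10^7 J/m².
ΔT = Q / C = 2.98×10^7 / 2.69×10^6 = 11.1 K.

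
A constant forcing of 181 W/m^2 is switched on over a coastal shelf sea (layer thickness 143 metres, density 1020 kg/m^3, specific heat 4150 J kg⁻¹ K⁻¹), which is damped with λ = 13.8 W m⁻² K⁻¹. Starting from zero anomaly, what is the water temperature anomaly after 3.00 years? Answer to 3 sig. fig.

11.6 K

Areal heat capacity C = ρ c_p D = 1020 × 4150 × 143 = 6.05×10^8 J/(m^2 K).
τ = C / λ = 6.05×10^8 / 13.8 = 4.39×10^7 s.
Equilibrium anomaly ΔT_eq = F / λ = 181 / 13.8 = 13.1 K.
t = 3.00 years = 9.47×10^7 s, so t/τ = 2.16.
ΔT(t) = ΔT_eq (1 − e^(−t/τ)) = 13.1 × (1 − e^−2.16) = 11.6 K.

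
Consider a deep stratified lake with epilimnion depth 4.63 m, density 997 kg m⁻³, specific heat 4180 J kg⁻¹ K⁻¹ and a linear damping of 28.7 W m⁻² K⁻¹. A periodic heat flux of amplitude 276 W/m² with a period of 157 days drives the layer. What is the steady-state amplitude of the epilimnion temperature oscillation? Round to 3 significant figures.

Areal heat capacity C = ρ c_p D = 997 × 4180 × 4.63 = 1.93×10^7 J m⁻² K⁻¹.
Angular frequency ω = 2π / T = 2π / 1.36×10^7 s = 4.63×10^-7 s⁻¹.
√((Cω)² + λ²) = √((8.94)² + 28.7²) = 30.1 W/(m²·K).
Amplitude A = F₀ / √((Cω)²+λ²) = 276 / 30.1 = 9.18 K.

9.18 K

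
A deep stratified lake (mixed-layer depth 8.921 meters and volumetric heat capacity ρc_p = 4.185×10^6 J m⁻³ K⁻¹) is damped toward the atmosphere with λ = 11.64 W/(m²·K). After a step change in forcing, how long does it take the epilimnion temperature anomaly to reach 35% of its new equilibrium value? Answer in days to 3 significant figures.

16.0 days

Areal heat capacity C = ρc_p × D = 4.185×10^6 × 8.921 = 3.73×10^7 J/(m^2 K).
τ = C / λ = 3.73×10^7 / 11.64 = 3.21×10^6 s.
Fraction reached: 1 − e^(−t/τ) = 0.35 ⇒ t = −τ ln(1 − 0.35) = τ × 0.431.
t = 1.38×10^6 s = 16.0 days.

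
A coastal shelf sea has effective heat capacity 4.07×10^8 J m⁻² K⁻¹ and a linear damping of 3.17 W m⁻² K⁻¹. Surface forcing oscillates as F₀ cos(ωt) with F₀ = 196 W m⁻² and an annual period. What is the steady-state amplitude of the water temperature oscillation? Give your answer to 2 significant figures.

Areal heat capacity C = 4.07×10^8 J m⁻² K⁻¹ (given).
Angular frequency ω = 2π / T = 2π / 3.15×10^7 s = 1.99×10^-7 s⁻¹.
√((Cω)² + λ²) = √((81.1)² + 3.17²) = 81.2 W/(m²·K).
Amplitude A = F₀ / √((Cω)²+λ²) = 196 / 81.2 = 2.42 K.

2.4 K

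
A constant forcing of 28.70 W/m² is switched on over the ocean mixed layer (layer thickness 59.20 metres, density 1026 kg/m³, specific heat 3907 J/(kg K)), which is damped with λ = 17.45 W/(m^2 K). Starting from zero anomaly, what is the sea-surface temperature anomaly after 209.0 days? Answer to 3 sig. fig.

Areal heat capacity C = ρ c_p D = 1026 × 3907 × 59.20 = 2.37×10^8 J/(m²·K).
τ = C / λ = 2.37×10^8 / 17.45 = 1.36×10^7 s.
Equilibrium anomaly ΔT_eq = F / λ = 28.70 / 17.45 = 1.64 K.
t = 209.0 days = 1.81×10^7 s, so t/τ = 1.33.
ΔT(t) = ΔT_eq (1 − e^(−t/τ)) = 1.64 × (1 − e^−1.33) = 1.21 K.

1.21 K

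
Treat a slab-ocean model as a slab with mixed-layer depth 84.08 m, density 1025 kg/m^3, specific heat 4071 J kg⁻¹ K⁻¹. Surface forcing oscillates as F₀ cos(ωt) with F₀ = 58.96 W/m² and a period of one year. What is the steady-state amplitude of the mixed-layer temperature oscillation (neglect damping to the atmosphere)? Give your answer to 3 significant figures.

0.843 K

Areal heat capacity C = ρ c_p D = 1025 × 4071 × 84.08 = 3.51×10^8 J/(m²·K).
Angular frequency ω = 2π / T = 2π / 3.15×10^7 s = 1.99×10^-7 s⁻¹.
Cω = 3.51×10^8 × 1.99×10^-7 = 69.9 W/(m²·K).
Amplitude A = F₀ / (Cω) = 58.96 / 69.9 = 0.843 K.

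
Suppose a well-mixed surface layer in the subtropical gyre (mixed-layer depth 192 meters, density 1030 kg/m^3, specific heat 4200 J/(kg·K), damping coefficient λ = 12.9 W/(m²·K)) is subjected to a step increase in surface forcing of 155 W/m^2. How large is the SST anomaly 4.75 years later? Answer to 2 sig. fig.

11 K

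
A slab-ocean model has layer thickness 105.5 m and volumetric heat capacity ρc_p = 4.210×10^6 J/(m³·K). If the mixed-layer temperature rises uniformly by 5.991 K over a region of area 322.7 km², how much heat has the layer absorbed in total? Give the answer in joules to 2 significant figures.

Areal heat capacity C = ρc_p × D = 4.210×10^6 × 105.5 = 4.44×10^8 J/(m^2 K).
Heat per unit area: q = C ΔT = 4.44×10^8 × 5.991 = 2.66×10^9 J/m².
Total heat: Q = q × A = 2.66×10^9 × (322.7 × 10⁶ m²) = 8.59×10^17 J.

8.6×10^17 J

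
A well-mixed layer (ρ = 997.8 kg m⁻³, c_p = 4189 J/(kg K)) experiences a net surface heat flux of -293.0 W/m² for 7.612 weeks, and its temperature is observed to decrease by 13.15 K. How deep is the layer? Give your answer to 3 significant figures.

Heat input Q = F Δt = -293.0 × 4.60×10^6 s = -1.35×10^9 J/m².
Required areal heat capacity C = Q / ΔT = 1.03×10^8 J/(m²·K).
Depth D = C / (ρ c_p) = 1.03×10^8 / (997.8 × 4189) = 24.5 m.

24.5 m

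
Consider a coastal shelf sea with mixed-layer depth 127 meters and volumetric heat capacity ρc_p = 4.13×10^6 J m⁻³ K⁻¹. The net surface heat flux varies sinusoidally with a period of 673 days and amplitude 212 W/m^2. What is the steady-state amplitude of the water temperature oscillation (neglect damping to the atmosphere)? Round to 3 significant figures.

Areal heat capacity C = ρc_p × D = 4.13×10^6 × 127 = 5.25×10^8 J m⁻² K⁻¹.
Angular frequency ω = 2π / T = 2π / 5.81×10^7 s = 1.08×10^-7 s⁻¹.
Cω = 5.25×10^8 × 1.08×10^-7 = 56.7 W/(m²·K).
Amplitude A = F₀ / (Cω) = 212 / 56.7 = 3.74 K.

3.74 K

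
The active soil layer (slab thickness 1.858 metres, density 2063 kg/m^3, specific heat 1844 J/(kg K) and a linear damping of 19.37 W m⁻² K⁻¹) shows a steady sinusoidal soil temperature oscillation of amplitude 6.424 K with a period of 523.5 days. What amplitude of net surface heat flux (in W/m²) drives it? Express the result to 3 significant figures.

Areal heat capacity C = ρ c_p D = 2063 × 1844 × 1.858 = 7.07×10^6 J/(m²·K).
ω = 2π / 4.52×10^7 s = 1.39×10^-7 s⁻¹.
√((Cω)² + λ²) = √((0.982)² + 19.37²) = 19.4 W/(m²·K).
F₀ = A × √((Cω)²+λ²) = 6.424 × 19.4 = 125 W/m².

125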